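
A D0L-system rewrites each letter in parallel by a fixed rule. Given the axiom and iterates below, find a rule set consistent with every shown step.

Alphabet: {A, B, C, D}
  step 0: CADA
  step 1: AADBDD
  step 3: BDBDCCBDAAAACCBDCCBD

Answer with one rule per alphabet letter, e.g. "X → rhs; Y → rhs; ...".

A->D, B->CC, C->AA, D->BD

  step 0 ⇒ step 1: CADA ⇒ AA·D·BD·D
    A ↦ D
    C ↦ AA
    D ↦ BD
    B ↦ CC  (constrained at step 1)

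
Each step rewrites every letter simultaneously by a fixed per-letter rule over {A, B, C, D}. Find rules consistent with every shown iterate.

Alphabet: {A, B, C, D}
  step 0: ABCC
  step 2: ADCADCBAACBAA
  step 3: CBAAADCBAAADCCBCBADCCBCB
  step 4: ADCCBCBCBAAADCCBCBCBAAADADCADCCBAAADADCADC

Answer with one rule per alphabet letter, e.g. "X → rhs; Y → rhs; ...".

  step 3 ⇒ step 4: CBAAADCBAAADCCBCBADCCBCB ⇒ AD·C·CB·CB·CB·AA·AD·C·CB·CB·CB·AA·AD·AD·C·AD·C·CB·AA·AD·AD·C·AD·C
    A ↦ CB
    B ↦ C
    C ↦ AD
    D ↦ AA

A->CB, B->C, C->AD, D->AA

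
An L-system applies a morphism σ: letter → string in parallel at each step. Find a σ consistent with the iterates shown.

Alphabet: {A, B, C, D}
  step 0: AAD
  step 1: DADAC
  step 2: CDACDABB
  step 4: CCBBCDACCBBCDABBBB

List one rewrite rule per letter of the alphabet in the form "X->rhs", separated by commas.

  step 1 ⇒ step 2: DADAC ⇒ C·DA·C·DA·BB
    A ↦ DA
    C ↦ BB
    D ↦ C
    B ↦ C  (constrained at step 2)

A->DA, B->C, C->BB, D->C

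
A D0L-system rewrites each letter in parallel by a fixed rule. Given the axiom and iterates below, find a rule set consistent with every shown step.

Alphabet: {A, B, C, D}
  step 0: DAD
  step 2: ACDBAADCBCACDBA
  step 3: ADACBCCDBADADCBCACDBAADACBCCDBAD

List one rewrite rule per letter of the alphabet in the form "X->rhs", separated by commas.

  step 2 ⇒ step 3: ACDBAADCBCACDBA ⇒ AD·A·CBC·CDB·AD·AD·CBC·A·CDB·A·AD·A·CBC·CDB·AD
    A ↦ AD
    B ↦ CDB
    C ↦ A
    D ↦ CBC

A->AD, B->CDB, C->A, D->CBC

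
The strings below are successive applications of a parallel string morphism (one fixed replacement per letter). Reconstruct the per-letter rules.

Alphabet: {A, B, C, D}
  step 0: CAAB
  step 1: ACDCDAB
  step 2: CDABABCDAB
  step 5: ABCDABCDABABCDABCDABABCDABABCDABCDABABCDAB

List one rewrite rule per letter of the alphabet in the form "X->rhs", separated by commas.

A->CD, B->AB, C->A, D->B

  step 1 ⇒ step 2: ACDCDAB ⇒ CD·A·B·A·B·CD·AB
    A ↦ CD
    B ↦ AB
    C ↦ A
    D ↦ B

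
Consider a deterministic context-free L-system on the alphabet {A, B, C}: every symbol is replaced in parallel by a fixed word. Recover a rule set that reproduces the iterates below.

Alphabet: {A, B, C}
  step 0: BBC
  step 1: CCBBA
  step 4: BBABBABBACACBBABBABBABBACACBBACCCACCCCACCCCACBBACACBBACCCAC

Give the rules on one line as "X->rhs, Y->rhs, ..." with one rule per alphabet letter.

  step 0 ⇒ step 1: BBC ⇒ C·C·BBA
    B ↦ C
    C ↦ BBA
    A ↦ CAC  (constrained at step 1)

A->CAC, B->C, C->BBA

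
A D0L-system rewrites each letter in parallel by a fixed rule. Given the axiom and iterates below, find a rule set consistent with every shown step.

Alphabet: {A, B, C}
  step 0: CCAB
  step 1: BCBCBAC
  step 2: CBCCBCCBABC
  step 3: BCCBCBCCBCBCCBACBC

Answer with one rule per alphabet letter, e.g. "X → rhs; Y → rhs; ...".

  step 2 ⇒ step 3: CBCCBCCBABC ⇒ BC·C·BC·BC·C·BC·BC·C·BA·C·BC
    A ↦ BA
    B ↦ C
    C ↦ BC

A->BA, B->C, C->BC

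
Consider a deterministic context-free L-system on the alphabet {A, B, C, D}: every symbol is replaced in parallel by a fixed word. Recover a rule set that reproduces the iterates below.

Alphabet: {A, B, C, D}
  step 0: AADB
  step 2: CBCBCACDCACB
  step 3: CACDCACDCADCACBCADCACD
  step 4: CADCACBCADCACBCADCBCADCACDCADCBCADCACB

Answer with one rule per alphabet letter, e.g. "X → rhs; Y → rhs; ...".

  step 3 ⇒ step 4: CACDCACDCADCACBCADCACD ⇒ CA·D·CA·CB·CA·D·CA·CB·CA·D·CB·CA·D·CA·CD·CA·D·CB·CA·D·CA·CB
    A ↦ D
    B ↦ CD
    C ↦ CA
    D ↦ CB

A->D, B->CD, C->CA, D->CB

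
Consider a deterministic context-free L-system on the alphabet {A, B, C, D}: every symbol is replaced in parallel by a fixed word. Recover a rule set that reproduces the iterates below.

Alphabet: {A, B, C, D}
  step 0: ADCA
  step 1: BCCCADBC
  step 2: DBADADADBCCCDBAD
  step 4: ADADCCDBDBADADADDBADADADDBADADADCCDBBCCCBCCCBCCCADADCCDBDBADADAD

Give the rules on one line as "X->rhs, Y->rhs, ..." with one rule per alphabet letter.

  step 1 ⇒ step 2: BCCCADBC ⇒ DB·AD·AD·AD·BC·CC·DB·AD
    A ↦ BC
    B ↦ DB
    C ↦ AD
    D ↦ CC

A->BC, B->DB, C->AD, D->CC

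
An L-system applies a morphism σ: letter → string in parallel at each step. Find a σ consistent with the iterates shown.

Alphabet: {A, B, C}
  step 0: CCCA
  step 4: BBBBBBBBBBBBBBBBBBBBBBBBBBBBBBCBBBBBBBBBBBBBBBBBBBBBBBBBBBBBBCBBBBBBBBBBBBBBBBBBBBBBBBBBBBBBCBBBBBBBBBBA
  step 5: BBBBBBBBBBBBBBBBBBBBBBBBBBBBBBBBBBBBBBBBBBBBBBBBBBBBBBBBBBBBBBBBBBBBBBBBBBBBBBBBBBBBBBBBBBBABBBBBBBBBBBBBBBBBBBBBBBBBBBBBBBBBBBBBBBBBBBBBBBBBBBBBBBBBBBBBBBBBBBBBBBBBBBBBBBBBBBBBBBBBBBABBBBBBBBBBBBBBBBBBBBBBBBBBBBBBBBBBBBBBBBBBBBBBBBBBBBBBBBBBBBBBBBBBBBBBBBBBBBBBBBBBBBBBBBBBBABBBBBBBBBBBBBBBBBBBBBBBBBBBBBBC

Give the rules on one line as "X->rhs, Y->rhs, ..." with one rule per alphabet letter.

  step 4 ⇒ step 5: BBBBBBBBBBBBBBBBBBBBBBBBBBBBBBCBBBBBBBBBBBBBBBBBBBBBBBBBBBBBBCBBBBBBBBBBBBBBBBBBBBBBBBBBBBBBCBBBBBBBBBBA ⇒ BBB·BBB·BBB·BBB·BBB·BBB·BBB·BBB·BBB·BBB·BBB·BBB·BBB·BBB·BBB·BBB·BBB·BBB·BBB·BBB·BBB·BBB·BBB·BBB·BBB·BBB·BBB·BBB·BBB·BBB·BA·BBB·BBB·BBB·BBB·BBB·BBB·BBB·BBB·BBB·BBB·BBB·BBB·BBB·BBB·BBB·BBB·BBB·BBB·BBB·BBB·BBB·BBB·BBB·BBB·BBB·BBB·BBB·BBB·BBB·BBB·BA·BBB·BBB·BBB·BBB·BBB·BBB·BBB·BBB·BBB·BBB·BBB·BBB·BBB·BBB·BBB·BBB·BBB·BBB·BBB·BBB·BBB·BBB·BBB·BBB·BBB·BBB·BBB·BBB·BBB·BBB·BA·BBB·BBB·BBB·BBB·BBB·BBB·BBB·BBB·BBB·BBB·C
    A ↦ C
    B ↦ BBB
    C ↦ BA

A->C, B->BBB, C->BA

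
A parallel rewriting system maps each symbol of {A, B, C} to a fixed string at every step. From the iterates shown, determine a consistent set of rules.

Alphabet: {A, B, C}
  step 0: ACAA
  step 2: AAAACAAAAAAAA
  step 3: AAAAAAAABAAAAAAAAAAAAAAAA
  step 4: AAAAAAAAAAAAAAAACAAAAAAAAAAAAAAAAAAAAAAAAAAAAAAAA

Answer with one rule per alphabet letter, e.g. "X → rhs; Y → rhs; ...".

  step 3 ⇒ step 4: AAAAAAAABAAAAAAAAAAAAAAAA ⇒ AA·AA·AA·AA·AA·AA·AA·AA·C·AA·AA·AA·AA·AA·AA·AA·AA·AA·AA·AA·AA·AA·AA·AA·AA
    A ↦ AA
    B ↦ C
  step 2 ⇒ step 3: AAAACAAAAAAAA ⇒ AA·AA·AA·AA·B·AA·AA·AA·AA·AA·AA·AA·AA
    C ↦ B

A->AA, B->C, C->B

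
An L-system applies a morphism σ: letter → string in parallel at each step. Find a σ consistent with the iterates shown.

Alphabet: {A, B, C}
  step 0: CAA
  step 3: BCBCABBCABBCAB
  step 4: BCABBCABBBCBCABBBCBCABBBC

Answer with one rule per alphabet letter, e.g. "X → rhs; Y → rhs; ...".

  step 3 ⇒ step 4: BCBCABBCABBCAB ⇒ BC·AB·BC·AB·B·BC·BC·AB·B·BC·BC·AB·B·BC
    A ↦ B
    B ↦ BC
    C ↦ AB

A->B, B->BC, C->AB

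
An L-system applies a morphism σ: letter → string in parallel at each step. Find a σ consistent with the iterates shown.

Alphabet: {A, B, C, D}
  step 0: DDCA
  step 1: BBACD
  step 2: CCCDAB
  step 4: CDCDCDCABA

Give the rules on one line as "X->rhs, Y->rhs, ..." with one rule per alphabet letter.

A->CD, B->C, C->A, D->B

  step 1 ⇒ step 2: BBACD ⇒ C·C·CD·A·B
    A ↦ CD
    B ↦ C
    C ↦ A
    D ↦ B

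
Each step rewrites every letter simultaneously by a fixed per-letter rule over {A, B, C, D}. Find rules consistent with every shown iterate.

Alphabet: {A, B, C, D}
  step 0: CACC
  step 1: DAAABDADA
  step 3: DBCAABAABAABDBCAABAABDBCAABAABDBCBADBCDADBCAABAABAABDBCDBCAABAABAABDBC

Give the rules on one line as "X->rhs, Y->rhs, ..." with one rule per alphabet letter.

A->AAB, B->DBC, C->DA, D->BA

  step 0 ⇒ step 1: CACC ⇒ DA·AAB·DA·DA
    A ↦ AAB
    C ↦ DA
    B ↦ DBC  (constrained at step 1)
    D ↦ BA  (constrained at step 1)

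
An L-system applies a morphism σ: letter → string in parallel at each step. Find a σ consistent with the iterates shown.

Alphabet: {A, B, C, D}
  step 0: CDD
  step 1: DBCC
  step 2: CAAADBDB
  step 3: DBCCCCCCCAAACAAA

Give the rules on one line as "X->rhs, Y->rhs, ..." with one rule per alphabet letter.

A->CC, B->AAA, C->DB, D->C

  step 2 ⇒ step 3: CAAADBDB ⇒ DB·CC·CC·CC·C·AAA·C·AAA
    A ↦ CC
    B ↦ AAA
    C ↦ DB
    D ↦ C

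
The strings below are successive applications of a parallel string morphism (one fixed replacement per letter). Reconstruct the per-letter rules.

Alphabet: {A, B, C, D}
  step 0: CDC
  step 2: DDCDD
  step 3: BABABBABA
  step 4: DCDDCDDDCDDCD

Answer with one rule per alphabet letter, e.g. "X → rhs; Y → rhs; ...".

A->CD, B->D, C->B, D->BA

  step 3 ⇒ step 4: BABABBABA ⇒ D·CD·D·CD·D·D·CD·D·CD
    A ↦ CD
    B ↦ D
  step 2 ⇒ step 3: DDCDD ⇒ BA·BA·B·BA·BA
    C ↦ B
  step 2 ⇒ step 3: DDCDD ⇒ BA·BA·B·BA·BA
    D ↦ BA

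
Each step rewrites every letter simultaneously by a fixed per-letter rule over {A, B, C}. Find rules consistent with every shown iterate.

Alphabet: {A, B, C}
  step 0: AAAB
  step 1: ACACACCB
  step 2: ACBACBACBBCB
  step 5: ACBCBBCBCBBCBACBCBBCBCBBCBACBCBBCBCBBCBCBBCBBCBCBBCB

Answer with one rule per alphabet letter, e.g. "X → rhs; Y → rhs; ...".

A->AC, B->CB, C->B

  step 1 ⇒ step 2: ACACACCB ⇒ AC·B·AC·B·AC·B·B·CB
    A ↦ AC
    B ↦ CB
    C ↦ B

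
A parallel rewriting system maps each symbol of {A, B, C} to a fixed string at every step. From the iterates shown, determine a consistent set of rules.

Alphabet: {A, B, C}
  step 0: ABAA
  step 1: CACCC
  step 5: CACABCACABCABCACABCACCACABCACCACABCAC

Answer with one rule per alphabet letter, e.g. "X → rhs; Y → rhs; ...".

  step 0 ⇒ step 1: ABAA ⇒ C·AC·C·C
    A ↦ C
    B ↦ AC
    C ↦ AB  (constrained at step 1)

A->C, B->AC, C->AB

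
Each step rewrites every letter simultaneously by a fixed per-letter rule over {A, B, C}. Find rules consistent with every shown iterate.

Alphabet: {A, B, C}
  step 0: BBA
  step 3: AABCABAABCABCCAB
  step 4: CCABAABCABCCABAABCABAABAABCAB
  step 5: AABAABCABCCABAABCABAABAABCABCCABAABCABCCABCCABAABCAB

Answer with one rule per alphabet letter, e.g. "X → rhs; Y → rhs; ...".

  step 4 ⇒ step 5: CCABAABCABCCABAABCABAABAABCAB ⇒ AAB·AAB·C·AB·C·C·AB·AAB·C·AB·AAB·AAB·C·AB·C·C·AB·AAB·C·AB·C·C·AB·C·C·AB·AAB·C·AB
    A ↦ C
    B ↦ AB
    C ↦ AAB

A->C, B->AB, C->AAB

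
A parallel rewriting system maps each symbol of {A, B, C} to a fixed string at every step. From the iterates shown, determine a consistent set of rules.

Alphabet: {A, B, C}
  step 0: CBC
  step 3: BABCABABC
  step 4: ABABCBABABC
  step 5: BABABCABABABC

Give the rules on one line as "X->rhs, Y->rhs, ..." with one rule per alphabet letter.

A->B, B->A, C->BC

  step 4 ⇒ step 5: ABABCBABABC ⇒ B·A·B·A·BC·A·B·A·B·A·BC
    A ↦ B
    B ↦ A
    C ↦ BC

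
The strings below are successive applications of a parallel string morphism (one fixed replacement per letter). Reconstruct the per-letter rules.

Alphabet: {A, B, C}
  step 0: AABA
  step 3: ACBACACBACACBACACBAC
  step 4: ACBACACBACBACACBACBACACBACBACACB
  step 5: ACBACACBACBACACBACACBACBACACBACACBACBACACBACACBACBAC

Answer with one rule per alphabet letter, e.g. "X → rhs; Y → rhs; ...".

A->AC, B->AC, C->B

  step 4 ⇒ step 5: ACBACACBACBACACBACBACACBACBACACB ⇒ AC·B·AC·AC·B·AC·B·AC·AC·B·AC·AC·B·AC·B·AC·AC·B·AC·AC·B·AC·B·AC·AC·B·AC·AC·B·AC·B·AC
    A ↦ AC
    B ↦ AC
    C ↦ B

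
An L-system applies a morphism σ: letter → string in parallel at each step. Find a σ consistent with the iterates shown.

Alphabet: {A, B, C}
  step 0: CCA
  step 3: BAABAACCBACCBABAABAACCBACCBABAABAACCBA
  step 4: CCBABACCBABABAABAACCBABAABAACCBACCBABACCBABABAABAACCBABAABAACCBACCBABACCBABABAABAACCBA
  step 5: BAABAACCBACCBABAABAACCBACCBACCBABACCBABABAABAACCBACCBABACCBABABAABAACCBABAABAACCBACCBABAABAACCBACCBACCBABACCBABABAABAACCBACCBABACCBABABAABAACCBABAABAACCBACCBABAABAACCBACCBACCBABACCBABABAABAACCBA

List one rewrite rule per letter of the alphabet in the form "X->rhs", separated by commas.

  step 4 ⇒ step 5: CCBABACCBABABAABAACCBABAABAACCBACCBABACCBABABAABAACCBABAABAACCBACCBABACCBABABAABAACCBA ⇒ BAA·BAA·CC·BA·CC·BA·BAA·BAA·CC·BA·CC·BA·CC·BA·BA·CC·BA·BA·BAA·BAA·CC·BA·CC·BA·BA·CC·BA·BA·BAA·BAA·CC·BA·BAA·BAA·CC·BA·CC·BA·BAA·BAA·CC·BA·CC·BA·CC·BA·BA·CC·BA·BA·BAA·BAA·CC·BA·CC·BA·BA·CC·BA·BA·BAA·BAA·CC·BA·BAA·BAA·CC·BA·CC·BA·BAA·BAA·CC·BA·CC·BA·CC·BA·BA·CC·BA·BA·BAA·BAA·CC·BA
    A ↦ BA
    B ↦ CC
    C ↦ BAA

A->BA, B->CC, C->BAA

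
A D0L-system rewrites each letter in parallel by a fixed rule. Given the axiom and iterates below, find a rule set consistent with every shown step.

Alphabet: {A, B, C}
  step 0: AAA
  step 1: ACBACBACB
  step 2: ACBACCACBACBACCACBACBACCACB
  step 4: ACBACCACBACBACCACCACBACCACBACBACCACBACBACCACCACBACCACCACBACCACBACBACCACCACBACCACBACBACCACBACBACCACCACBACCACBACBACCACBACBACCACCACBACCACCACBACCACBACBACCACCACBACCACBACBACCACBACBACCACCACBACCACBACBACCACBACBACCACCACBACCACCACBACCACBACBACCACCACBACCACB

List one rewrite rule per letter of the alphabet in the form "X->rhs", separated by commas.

  step 1 ⇒ step 2: ACBACBACB ⇒ ACB·ACC·ACB·ACB·ACC·ACB·ACB·ACC·ACB
    A ↦ ACB
    B ↦ ACB
    C ↦ ACC

A->ACB, B->ACB, C->ACC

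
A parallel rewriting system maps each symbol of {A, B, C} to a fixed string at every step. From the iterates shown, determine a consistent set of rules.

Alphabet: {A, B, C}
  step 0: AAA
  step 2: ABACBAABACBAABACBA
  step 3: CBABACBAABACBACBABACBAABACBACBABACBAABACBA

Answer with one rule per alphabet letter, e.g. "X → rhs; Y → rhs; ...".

  step 2 ⇒ step 3: ABACBAABACBAABACBA ⇒ CBA·BA·CBA·A·BA·CBA·CBA·BA·CBA·A·BA·CBA·CBA·BA·CBA·A·BA·CBA
    A ↦ CBA
    B ↦ BA
    C ↦ A

A->CBA, B->BA, C->A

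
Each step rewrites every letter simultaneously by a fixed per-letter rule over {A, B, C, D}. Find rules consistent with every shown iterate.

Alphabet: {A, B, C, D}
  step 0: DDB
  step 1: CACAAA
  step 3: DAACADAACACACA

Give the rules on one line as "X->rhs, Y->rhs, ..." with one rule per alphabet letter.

A->D, B->AA, C->AB, D->CA

  step 0 ⇒ step 1: DDB ⇒ CA·CA·AA
    B ↦ AA
    D ↦ CA
    A ↦ D  (constrained at step 1)
    C ↦ AB  (constrained at step 1)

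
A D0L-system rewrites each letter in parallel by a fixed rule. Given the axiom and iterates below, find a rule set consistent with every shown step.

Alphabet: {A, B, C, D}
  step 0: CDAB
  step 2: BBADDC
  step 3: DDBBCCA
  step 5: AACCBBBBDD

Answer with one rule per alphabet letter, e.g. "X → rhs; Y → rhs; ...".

  step 2 ⇒ step 3: BBADDC ⇒ D·D·BB·C·C·A
    A ↦ BB
    B ↦ D
    C ↦ A
    D ↦ C

A->BB, B->D, C->A, D->C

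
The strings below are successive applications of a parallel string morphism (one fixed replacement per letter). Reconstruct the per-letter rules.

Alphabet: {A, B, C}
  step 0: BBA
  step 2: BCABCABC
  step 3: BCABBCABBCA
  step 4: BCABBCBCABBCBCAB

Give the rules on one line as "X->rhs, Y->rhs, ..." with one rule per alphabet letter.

A->B, B->BC, C->A

  step 3 ⇒ step 4: BCABBCABBCA ⇒ BC·A·B·BC·BC·A·B·BC·BC·A·B
    A ↦ B
    B ↦ BC
    C ↦ A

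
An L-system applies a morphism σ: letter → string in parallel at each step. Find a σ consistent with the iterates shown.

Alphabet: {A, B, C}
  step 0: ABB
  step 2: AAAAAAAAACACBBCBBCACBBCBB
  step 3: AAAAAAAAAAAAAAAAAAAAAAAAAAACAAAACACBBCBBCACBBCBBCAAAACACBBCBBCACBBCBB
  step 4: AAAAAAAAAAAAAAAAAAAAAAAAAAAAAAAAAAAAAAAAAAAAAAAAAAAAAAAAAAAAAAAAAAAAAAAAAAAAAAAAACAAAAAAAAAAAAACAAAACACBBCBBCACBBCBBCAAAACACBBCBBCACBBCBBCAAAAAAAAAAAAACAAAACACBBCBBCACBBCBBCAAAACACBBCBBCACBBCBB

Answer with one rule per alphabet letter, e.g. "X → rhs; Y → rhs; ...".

  step 3 ⇒ step 4: AAAAAAAAAAAAAAAAAAAAAAAAAAACAAAACACBBCBBCACBBCBBCAAAACACBBCBBCACBBCBB ⇒ AAA·AAA·AAA·AAA·AAA·AAA·AAA·AAA·AAA·AAA·AAA·AAA·AAA·AAA·AAA·AAA·AAA·AAA·AAA·AAA·AAA·AAA·AAA·AAA·AAA·AAA·AAA·CA·AAA·AAA·AAA·AAA·CA·AAA·CA·CBB·CBB·CA·CBB·CBB·CA·AAA·CA·CBB·CBB·CA·CBB·CBB·CA·AAA·AAA·AAA·AAA·CA·AAA·CA·CBB·CBB·CA·CBB·CBB·CA·AAA·CA·CBB·CBB·CA·CBB·CBB
    A ↦ AAA
    B ↦ CBB
    C ↦ CA

A->AAA, B->CBB, C->CA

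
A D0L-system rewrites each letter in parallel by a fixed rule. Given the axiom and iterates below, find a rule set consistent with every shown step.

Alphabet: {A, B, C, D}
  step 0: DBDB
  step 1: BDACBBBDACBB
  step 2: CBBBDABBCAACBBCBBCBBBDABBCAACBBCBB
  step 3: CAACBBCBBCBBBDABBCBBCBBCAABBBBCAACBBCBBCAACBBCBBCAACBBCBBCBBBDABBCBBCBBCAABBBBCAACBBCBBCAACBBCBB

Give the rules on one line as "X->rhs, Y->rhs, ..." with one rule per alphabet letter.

A->BB, B->CBB, C->CAA, D->BDA

  step 2 ⇒ step 3: CBBBDABBCAACBBCBBCBBBDABBCAACBBCBB ⇒ CAA·CBB·CBB·CBB·BDA·BB·CBB·CBB·CAA·BB·BB·CAA·CBB·CBB·CAA·CBB·CBB·CAA·CBB·CBB·CBB·BDA·BB·CBB·CBB·CAA·BB·BB·CAA·CBB·CBB·CAA·CBB·CBB
    A ↦ BB
    B ↦ CBB
    C ↦ CAA
    D ↦ BDA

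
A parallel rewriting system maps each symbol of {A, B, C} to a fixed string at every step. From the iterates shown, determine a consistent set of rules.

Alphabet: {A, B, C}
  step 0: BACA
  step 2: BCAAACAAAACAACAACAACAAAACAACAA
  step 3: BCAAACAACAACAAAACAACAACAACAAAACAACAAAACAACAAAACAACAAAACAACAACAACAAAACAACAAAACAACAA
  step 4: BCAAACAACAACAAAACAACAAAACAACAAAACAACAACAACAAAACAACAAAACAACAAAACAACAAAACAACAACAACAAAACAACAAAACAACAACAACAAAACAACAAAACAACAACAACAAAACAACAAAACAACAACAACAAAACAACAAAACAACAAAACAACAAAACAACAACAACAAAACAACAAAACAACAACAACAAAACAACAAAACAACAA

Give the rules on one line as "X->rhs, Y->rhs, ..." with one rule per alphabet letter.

  step 3 ⇒ step 4: BCAAACAACAACAAAACAACAACAACAAAACAACAAAACAACAAAACAACAAAACAACAACAACAAAACAACAAAACAACAA ⇒ BCA·AA·CAA·CAA·CAA·AA·CAA·CAA·AA·CAA·CAA·AA·CAA·CAA·CAA·CAA·AA·CAA·CAA·AA·CAA·CAA·AA·CAA·CAA·AA·CAA·CAA·CAA·CAA·AA·CAA·CAA·AA·CAA·CAA·CAA·CAA·AA·CAA·CAA·AA·CAA·CAA·CAA·CAA·AA·CAA·CAA·AA·CAA·CAA·CAA·CAA·AA·CAA·CAA·AA·CAA·CAA·AA·CAA·CAA·AA·CAA·CAA·CAA·CAA·AA·CAA·CAA·AA·CAA·CAA·CAA·CAA·AA·CAA·CAA·AA·CAA·CAA
    A ↦ CAA
    B ↦ BCA
    C ↦ AA

A->CAA, B->BCA, C->AA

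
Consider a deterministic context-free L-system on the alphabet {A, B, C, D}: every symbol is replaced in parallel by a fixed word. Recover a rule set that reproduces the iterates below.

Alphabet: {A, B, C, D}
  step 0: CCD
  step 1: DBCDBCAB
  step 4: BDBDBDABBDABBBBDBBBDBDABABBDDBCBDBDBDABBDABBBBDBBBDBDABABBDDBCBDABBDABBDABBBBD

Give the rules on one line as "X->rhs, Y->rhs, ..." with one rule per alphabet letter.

A->BB, B->BD, C->DBC, D->AB

  step 0 ⇒ step 1: CCD ⇒ DBC·DBC·AB
    C ↦ DBC
    D ↦ AB
    A ↦ BB  (constrained at step 1)
    B ↦ BD  (constrained at step 1)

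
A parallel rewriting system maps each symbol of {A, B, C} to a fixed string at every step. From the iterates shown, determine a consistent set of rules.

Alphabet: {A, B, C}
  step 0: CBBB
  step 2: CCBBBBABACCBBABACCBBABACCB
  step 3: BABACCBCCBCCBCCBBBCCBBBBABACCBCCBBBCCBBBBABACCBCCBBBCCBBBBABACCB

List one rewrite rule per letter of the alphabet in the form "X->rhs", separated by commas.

A->BB, B->CCB, C->BA

  step 2 ⇒ step 3: CCBBBBABACCBBABACCBBABACCB ⇒ BA·BA·CCB·CCB·CCB·CCB·BB·CCB·BB·BA·BA·CCB·CCB·BB·CCB·BB·BA·BA·CCB·CCB·BB·CCB·BB·BA·BA·CCB
    A ↦ BB
    B ↦ CCB
    C ↦ BA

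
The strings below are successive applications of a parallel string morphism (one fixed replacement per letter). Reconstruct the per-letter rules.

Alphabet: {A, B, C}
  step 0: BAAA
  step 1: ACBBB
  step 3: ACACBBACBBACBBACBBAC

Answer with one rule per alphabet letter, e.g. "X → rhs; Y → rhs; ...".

  step 0 ⇒ step 1: BAAA ⇒ AC·B·B·B
    A ↦ B
    B ↦ AC
    C ↦ BAC  (constrained at step 1)

A->B, B->AC, C->BAC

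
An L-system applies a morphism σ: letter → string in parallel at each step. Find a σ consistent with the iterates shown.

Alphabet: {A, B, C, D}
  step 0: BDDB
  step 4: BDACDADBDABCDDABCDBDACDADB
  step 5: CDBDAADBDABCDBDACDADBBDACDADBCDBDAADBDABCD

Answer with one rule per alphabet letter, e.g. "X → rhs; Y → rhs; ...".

A->DA, B->CD, C->AD, D->B

  step 4 ⇒ step 5: BDACDADBDABCDDABCDBDACDADB ⇒ CD·B·DA·AD·B·DA·B·CD·B·DA·CD·AD·B·B·DA·CD·AD·B·CD·B·DA·AD·B·DA·B·CD
    A ↦ DA
    B ↦ CD
    C ↦ AD
    D ↦ B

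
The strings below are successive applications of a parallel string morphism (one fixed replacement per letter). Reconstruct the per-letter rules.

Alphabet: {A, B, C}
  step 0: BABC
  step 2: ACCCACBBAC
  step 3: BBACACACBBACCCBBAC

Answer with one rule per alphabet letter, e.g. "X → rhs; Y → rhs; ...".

  step 2 ⇒ step 3: ACCCACBBAC ⇒ BB·AC·AC·AC·BB·AC·C·C·BB·AC
    A ↦ BB
    B ↦ C
    C ↦ AC

A->BB, B->C, C->AC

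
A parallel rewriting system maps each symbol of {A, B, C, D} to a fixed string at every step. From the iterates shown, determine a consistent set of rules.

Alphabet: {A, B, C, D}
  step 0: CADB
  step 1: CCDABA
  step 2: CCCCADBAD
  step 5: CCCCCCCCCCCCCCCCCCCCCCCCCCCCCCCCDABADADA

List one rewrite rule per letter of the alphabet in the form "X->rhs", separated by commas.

  step 1 ⇒ step 2: CCDABA ⇒ CC·CC·A·D·BA·D
    A ↦ D
    B ↦ BA
    C ↦ CC
    D ↦ A

A->D, B->BA, C->CC, D->A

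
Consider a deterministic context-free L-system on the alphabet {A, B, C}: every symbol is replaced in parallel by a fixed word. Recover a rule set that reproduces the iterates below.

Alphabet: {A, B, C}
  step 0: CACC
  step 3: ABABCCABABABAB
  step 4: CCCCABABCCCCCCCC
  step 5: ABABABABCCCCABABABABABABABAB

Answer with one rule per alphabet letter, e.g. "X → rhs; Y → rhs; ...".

  step 4 ⇒ step 5: CCCCABABCCCCCCCC ⇒ AB·AB·AB·AB·C·C·C·C·AB·AB·AB·AB·AB·AB·AB·AB
    A ↦ C
    B ↦ C
    C ↦ AB

A->C, B->C, C->AB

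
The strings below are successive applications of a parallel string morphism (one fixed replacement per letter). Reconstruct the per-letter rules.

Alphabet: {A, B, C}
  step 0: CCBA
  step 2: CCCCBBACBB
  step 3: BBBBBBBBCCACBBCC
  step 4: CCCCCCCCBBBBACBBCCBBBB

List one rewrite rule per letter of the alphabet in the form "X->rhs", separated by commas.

  step 3 ⇒ step 4: BBBBBBBBCCACBBCC ⇒ C·C·C·C·C·C·C·C·BB·BB·AC·BB·C·C·BB·BB
    A ↦ AC
    B ↦ C
    C ↦ BB

A->AC, B->C, C->BB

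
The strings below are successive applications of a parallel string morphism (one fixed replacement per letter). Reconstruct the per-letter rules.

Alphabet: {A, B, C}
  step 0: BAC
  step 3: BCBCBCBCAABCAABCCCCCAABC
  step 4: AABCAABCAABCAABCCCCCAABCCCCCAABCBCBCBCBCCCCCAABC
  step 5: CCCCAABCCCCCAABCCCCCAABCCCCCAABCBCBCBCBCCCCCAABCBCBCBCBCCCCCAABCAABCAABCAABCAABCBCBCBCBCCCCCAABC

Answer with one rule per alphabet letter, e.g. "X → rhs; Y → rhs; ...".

A->CC, B->AA, C->BC

  step 4 ⇒ step 5: AABCAABCAABCAABCCCCCAABCCCCCAABCBCBCBCBCCCCCAABC ⇒ CC·CC·AA·BC·CC·CC·AA·BC·CC·CC·AA·BC·CC·CC·AA·BC·BC·BC·BC·BC·CC·CC·AA·BC·BC·BC·BC·BC·CC·CC·AA·BC·AA·BC·AA·BC·AA·BC·AA·BC·BC·BC·BC·BC·CC·CC·AA·BC
    A ↦ CC
    B ↦ AA
    C ↦ BC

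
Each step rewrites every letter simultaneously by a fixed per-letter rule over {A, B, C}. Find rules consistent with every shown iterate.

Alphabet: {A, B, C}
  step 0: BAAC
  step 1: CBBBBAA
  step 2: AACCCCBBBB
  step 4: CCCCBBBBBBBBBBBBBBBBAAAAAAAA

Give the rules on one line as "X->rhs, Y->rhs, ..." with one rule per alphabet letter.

A->BB, B->C, C->AA

  step 1 ⇒ step 2: CBBBBAA ⇒ AA·C·C·C·C·BB·BB
    A ↦ BB
    B ↦ C
    C ↦ AA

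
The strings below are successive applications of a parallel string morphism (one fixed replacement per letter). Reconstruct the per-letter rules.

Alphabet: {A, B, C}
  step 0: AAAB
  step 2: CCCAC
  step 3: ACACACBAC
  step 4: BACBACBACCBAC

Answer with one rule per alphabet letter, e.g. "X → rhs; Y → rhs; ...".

A->B, B->C, C->AC

  step 3 ⇒ step 4: ACACACBAC ⇒ B·AC·B·AC·B·AC·C·B·AC
    A ↦ B
    B ↦ C
    C ↦ AC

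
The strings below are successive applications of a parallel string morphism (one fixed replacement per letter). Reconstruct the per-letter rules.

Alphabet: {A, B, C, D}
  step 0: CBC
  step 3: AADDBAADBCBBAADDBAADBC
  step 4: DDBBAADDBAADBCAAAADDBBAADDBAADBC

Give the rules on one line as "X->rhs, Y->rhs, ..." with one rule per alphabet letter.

  step 3 ⇒ step 4: AADDBAADBCBBAADDBAADBC ⇒ D·D·B·B·AA·D·D·B·AA·DBC·AA·AA·D·D·B·B·AA·D·D·B·AA·DBC
    A ↦ D
    B ↦ AA
    C ↦ DBC
    D ↦ B

A->D, B->AA, C->DBC, D->B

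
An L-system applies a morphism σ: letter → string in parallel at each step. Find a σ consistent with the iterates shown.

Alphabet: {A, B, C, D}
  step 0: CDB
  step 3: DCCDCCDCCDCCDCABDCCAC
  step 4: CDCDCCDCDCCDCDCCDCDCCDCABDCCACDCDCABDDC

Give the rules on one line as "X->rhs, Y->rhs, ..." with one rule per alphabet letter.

  step 3 ⇒ step 4: DCCDCCDCCDCCDCABDCCAC ⇒ C·DC·DC·C·DC·DC·C·DC·DC·C·DC·DC·C·DC·ABD·CCA·C·DC·DC·ABD·DC
    A ↦ ABD
    B ↦ CCA
    C ↦ DC
    D ↦ C

A->ABD, B->CCA, C->DC, D->C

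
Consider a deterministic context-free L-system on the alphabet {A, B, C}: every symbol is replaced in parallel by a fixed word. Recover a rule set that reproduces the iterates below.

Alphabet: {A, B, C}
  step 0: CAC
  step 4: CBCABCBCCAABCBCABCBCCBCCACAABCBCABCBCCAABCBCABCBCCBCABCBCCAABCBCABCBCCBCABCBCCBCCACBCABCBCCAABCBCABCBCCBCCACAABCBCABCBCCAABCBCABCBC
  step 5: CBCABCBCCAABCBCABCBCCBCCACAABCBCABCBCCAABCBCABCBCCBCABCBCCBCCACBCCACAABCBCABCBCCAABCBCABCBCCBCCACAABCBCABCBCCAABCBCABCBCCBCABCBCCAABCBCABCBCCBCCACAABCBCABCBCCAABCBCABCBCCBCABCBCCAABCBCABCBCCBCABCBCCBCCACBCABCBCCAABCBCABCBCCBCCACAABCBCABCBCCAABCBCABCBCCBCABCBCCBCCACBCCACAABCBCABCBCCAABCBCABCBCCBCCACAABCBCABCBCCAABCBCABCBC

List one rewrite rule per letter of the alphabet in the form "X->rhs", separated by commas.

  step 4 ⇒ step 5: CBCABCBCCAABCBCABCBCCBCCACAABCBCABCBCCAABCBCABCBCCBCABCBCCAABCBCABCBCCBCABCBCCBCCACBCABCBCCAABCBCABCBCCBCCACAABCBCABCBCCAABCBCABCBC ⇒ CBC·AB·CBC·CA·AB·CBC·AB·CBC·CBC·CA·CA·AB·CBC·AB·CBC·CA·AB·CBC·AB·CBC·CBC·AB·CBC·CBC·CA·CBC·CA·CA·AB·CBC·AB·CBC·CA·AB·CBC·AB·CBC·CBC·CA·CA·AB·CBC·AB·CBC·CA·AB·CBC·AB·CBC·CBC·AB·CBC·CA·AB·CBC·AB·CBC·CBC·CA·CA·AB·CBC·AB·CBC·CA·AB·CBC·AB·CBC·CBC·AB·CBC·CA·AB·CBC·AB·CBC·CBC·AB·CBC·CBC·CA·CBC·AB·CBC·CA·AB·CBC·AB·CBC·CBC·CA·CA·AB·CBC·AB·CBC·CA·AB·CBC·AB·CBC·CBC·AB·CBC·CBC·CA·CBC·CA·CA·AB·CBC·AB·CBC·CA·AB·CBC·AB·CBC·CBC·CA·CA·AB·CBC·AB·CBC·CA·AB·CBC·AB·CBC
    A ↦ CA
    B ↦ AB
    C ↦ CBC

A->CA, B->AB, C->CBC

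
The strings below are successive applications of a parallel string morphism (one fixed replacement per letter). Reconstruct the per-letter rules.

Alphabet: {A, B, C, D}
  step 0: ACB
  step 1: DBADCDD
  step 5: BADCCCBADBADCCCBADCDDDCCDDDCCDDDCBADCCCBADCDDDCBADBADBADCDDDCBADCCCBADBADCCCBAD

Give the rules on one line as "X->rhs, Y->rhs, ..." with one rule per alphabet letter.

A->D, B->CDD, C->BAD, D->C

  step 0 ⇒ step 1: ACB ⇒ D·BAD·CDD
    A ↦ D
    B ↦ CDD
    C ↦ BAD
    D ↦ C  (constrained at step 1)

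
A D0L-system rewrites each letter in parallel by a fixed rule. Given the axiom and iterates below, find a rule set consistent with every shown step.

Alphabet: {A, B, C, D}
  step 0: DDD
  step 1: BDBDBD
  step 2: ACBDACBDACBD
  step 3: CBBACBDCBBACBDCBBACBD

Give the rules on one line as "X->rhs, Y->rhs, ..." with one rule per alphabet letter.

  step 2 ⇒ step 3: ACBDACBDACBD ⇒ C·BB·AC·BD·C·BB·AC·BD·C·BB·AC·BD
    A ↦ C
    B ↦ AC
    C ↦ BB
    D ↦ BD

A->C, B->AC, C->BB, D->BD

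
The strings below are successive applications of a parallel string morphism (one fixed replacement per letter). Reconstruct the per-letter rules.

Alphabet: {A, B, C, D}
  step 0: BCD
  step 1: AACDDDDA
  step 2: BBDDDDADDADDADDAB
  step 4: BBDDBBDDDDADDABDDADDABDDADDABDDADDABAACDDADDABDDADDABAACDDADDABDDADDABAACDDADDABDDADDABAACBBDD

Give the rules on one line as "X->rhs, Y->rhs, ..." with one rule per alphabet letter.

  step 1 ⇒ step 2: AACDDDDA ⇒ B·B·DD·DDA·DDA·DDA·DDA·B
    A ↦ B
    C ↦ DD
    D ↦ DDA
  step 0 ⇒ step 1: BCD ⇒ AAC·DD·DDA
    B ↦ AAC

A->B, B->AAC, C->DD, D->DDA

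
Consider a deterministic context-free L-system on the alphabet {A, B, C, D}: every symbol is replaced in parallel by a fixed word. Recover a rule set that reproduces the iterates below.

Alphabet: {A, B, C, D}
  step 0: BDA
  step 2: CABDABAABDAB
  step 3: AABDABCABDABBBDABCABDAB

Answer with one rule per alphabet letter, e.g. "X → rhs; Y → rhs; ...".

  step 2 ⇒ step 3: CABDABAABDAB ⇒ AA·B·DAB·CA·B·DAB·B·B·DAB·CA·B·DAB
    A ↦ B
    B ↦ DAB
    C ↦ AA
    D ↦ CA

A->B, B->DAB, C->AA, D->CA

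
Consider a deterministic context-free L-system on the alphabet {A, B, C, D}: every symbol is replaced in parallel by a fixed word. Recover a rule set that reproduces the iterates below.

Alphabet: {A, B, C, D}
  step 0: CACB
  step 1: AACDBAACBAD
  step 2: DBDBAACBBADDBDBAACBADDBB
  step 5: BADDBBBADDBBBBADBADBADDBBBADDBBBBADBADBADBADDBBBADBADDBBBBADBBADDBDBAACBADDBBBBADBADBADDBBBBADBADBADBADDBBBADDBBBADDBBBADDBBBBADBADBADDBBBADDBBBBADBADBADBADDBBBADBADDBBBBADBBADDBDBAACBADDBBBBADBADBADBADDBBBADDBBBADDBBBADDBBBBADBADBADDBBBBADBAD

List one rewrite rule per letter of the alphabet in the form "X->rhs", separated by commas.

A->DB, B->BAD, C->AAC, D->B

  step 1 ⇒ step 2: AACDBAACBAD ⇒ DB·DB·AAC·B·BAD·DB·DB·AAC·BAD·DB·B
    A ↦ DB
    B ↦ BAD
    C ↦ AAC
    D ↦ B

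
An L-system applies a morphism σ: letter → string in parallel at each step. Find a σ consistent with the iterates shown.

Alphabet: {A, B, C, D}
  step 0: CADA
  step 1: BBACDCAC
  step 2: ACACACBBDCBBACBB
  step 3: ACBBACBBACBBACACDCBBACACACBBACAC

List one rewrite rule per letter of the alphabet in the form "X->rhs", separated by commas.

  step 2 ⇒ step 3: ACACACBBDCBBACBB ⇒ AC·BB·AC·BB·AC·BB·AC·AC·DC·BB·AC·AC·AC·BB·AC·AC
    A ↦ AC
    B ↦ AC
    C ↦ BB
    D ↦ DC

A->AC, B->AC, C->BB, D->DC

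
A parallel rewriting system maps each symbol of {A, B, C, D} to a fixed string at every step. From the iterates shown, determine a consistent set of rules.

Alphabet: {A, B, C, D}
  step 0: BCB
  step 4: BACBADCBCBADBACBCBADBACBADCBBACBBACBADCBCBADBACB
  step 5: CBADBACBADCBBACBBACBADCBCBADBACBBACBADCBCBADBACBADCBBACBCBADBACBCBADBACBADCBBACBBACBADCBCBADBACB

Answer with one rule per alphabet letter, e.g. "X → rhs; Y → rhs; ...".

  step 4 ⇒ step 5: BACBADCBCBADBACBCBADBACBADCBBACBBACBADCBCBADBACB ⇒ CB·AD·BA·CB·AD·CB·BA·CB·BA·CB·AD·CB·CB·AD·BA·CB·BA·CB·AD·CB·CB·AD·BA·CB·AD·CB·BA·CB·CB·AD·BA·CB·CB·AD·BA·CB·AD·CB·BA·CB·BA·CB·AD·CB·CB·AD·BA·CB
    A ↦ AD
    B ↦ CB
    C ↦ BA
    D ↦ CB

A->AD, B->CB, C->BA, D->CB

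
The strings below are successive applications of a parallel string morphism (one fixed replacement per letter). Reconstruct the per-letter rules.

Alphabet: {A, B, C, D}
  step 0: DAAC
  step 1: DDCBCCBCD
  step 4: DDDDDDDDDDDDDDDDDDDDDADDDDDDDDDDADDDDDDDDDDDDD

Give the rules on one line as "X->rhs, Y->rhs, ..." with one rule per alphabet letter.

A->CBC, B->A, C->D, D->DD

  step 0 ⇒ step 1: DAAC ⇒ DD·CBC·CBC·D
    A ↦ CBC
    C ↦ D
    D ↦ DD
    B ↦ A  (constrained at step 1)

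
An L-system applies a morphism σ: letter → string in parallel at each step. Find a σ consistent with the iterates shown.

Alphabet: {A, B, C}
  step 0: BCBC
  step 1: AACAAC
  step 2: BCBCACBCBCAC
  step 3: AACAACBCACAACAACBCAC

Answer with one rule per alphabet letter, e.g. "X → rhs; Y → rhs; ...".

  step 2 ⇒ step 3: BCBCACBCBCAC ⇒ A·AC·A·AC·BC·AC·A·AC·A·AC·BC·AC
    A ↦ BC
    B ↦ A
    C ↦ AC

A->BC, B->A, C->AC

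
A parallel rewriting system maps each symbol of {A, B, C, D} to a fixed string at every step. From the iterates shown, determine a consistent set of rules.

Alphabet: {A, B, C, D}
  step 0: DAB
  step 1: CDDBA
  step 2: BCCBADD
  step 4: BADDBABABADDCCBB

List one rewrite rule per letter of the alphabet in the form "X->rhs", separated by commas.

  step 1 ⇒ step 2: CDDBA ⇒ B·C·C·BA·DD
    A ↦ DD
    B ↦ BA
    C ↦ B
    D ↦ C

A->DD, B->BA, C->B, D->C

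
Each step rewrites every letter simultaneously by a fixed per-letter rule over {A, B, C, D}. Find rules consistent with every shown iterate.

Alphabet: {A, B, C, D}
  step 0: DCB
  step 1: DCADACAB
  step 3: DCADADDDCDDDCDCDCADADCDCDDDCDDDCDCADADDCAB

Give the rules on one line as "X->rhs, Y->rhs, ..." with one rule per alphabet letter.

  step 0 ⇒ step 1: DCB ⇒ DC·ADA·CAB
    B ↦ CAB
    C ↦ ADA
    D ↦ DC
    A ↦ DD  (constrained at step 1)

A->DD, B->CAB, C->ADA, D->DC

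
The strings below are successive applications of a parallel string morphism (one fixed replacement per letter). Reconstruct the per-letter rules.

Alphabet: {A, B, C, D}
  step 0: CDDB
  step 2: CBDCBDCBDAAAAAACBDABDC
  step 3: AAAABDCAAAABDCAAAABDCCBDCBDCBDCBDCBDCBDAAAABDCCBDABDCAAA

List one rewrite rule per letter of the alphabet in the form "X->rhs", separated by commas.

  step 2 ⇒ step 3: CBDCBDCBDAAAAAACBDABDC ⇒ AAA·ABD·C·AAA·ABD·C·AAA·ABD·C·CBD·CBD·CBD·CBD·CBD·CBD·AAA·ABD·C·CBD·ABD·C·AAA
    A ↦ CBD
    B ↦ ABD
    C ↦ AAA
    D ↦ C

A->CBD, B->ABD, C->AAA, D->C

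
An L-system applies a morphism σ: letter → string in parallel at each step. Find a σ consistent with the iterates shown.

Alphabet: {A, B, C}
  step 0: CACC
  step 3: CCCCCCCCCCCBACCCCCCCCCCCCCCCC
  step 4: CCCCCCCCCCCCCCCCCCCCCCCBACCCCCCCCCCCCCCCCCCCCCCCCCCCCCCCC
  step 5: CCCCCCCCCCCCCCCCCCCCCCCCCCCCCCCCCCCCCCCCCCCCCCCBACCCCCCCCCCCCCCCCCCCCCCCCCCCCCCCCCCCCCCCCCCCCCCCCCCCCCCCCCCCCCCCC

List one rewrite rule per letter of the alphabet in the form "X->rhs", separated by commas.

  step 4 ⇒ step 5: CCCCCCCCCCCCCCCCCCCCCCCBACCCCCCCCCCCCCCCCCCCCCCCCCCCCCCCC ⇒ CC·CC·CC·CC·CC·CC·CC·CC·CC·CC·CC·CC·CC·CC·CC·CC·CC·CC·CC·CC·CC·CC·CC·C·BA·CC·CC·CC·CC·CC·CC·CC·CC·CC·CC·CC·CC·CC·CC·CC·CC·CC·CC·CC·CC·CC·CC·CC·CC·CC·CC·CC·CC·CC·CC·CC·CC
    A ↦ BA
    B ↦ C
    C ↦ CC

A->BA, B->C, C->CC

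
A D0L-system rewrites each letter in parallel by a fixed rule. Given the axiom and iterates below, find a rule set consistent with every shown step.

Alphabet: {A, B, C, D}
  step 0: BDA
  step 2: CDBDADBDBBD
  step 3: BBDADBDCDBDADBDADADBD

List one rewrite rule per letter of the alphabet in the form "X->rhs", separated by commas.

  step 2 ⇒ step 3: CDBDADBDBBD ⇒ B·BD·AD·BD·CD·BD·AD·BD·AD·AD·BD
    A ↦ CD
    B ↦ AD
    C ↦ B
    D ↦ BD

A->CD, B->AD, C->B, D->BD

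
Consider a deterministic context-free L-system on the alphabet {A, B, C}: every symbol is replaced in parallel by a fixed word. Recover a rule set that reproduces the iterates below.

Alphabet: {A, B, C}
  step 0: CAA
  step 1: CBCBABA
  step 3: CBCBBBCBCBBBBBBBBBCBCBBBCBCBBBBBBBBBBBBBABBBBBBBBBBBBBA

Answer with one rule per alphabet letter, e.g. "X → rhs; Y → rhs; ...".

A->BA, B->BBB, C->CBC

  step 0 ⇒ step 1: CAA ⇒ CBC·BA·BA
    A ↦ BA
    C ↦ CBC
    B ↦ BBB  (constrained at step 1)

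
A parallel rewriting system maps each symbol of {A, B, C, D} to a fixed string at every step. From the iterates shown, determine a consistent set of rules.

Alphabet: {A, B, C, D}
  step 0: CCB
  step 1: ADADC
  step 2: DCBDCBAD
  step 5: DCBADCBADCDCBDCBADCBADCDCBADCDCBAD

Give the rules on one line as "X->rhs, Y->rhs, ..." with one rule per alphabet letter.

A->D, B->C, C->AD, D->CB

  step 1 ⇒ step 2: ADADC ⇒ D·CB·D·CB·AD
    A ↦ D
    C ↦ AD
    D ↦ CB
  step 0 ⇒ step 1: CCB ⇒ AD·AD·C
    B ↦ C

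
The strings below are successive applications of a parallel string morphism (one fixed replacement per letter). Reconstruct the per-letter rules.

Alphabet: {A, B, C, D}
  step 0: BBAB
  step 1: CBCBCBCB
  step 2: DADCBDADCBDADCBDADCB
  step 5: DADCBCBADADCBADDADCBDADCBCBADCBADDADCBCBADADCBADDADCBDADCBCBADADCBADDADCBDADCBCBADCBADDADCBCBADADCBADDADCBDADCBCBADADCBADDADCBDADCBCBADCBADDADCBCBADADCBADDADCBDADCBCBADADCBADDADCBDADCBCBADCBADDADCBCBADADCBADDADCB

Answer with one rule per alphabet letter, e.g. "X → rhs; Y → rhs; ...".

A->CB, B->CB, C->DAD, D->AD

  step 1 ⇒ step 2: CBCBCBCB ⇒ DAD·CB·DAD·CB·DAD·CB·DAD·CB
    B ↦ CB
    C ↦ DAD
  step 0 ⇒ step 1: BBAB ⇒ CB·CB·CB·CB
    A ↦ CB
    D ↦ AD  (constrained at step 2)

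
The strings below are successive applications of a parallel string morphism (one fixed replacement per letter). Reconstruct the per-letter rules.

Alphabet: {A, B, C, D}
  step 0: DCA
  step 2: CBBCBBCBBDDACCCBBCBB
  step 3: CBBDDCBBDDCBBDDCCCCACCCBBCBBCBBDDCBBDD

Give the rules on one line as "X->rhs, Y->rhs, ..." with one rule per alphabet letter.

  step 2 ⇒ step 3: CBBCBBCBBDDACCCBBCBB ⇒ CBB·D·D·CBB·D·D·CBB·D·D·CC·CC·ACC·CBB·CBB·CBB·D·D·CBB·D·D
    A ↦ ACC
    B ↦ D
    C ↦ CBB
    D ↦ CC

A->ACC, B->D, C->CBB, D->CC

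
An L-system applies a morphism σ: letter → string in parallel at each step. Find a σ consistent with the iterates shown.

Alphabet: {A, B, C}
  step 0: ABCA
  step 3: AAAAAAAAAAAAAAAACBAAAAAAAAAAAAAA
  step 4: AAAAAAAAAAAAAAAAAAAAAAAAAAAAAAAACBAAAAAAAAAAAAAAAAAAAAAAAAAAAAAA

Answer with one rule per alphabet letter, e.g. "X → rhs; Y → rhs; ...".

  step 3 ⇒ step 4: AAAAAAAAAAAAAAAACBAAAAAAAAAAAAAA ⇒ AA·AA·AA·AA·AA·AA·AA·AA·AA·AA·AA·AA·AA·AA·AA·AA·CB·AA·AA·AA·AA·AA·AA·AA·AA·AA·AA·AA·AA·AA·AA·AA
    A ↦ AA
    B ↦ AA
    C ↦ CB

A->AA, B->AA, C->CB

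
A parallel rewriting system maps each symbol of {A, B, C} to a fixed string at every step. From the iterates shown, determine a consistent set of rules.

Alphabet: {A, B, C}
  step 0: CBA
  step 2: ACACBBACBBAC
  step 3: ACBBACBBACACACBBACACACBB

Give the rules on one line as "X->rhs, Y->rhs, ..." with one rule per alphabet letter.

A->ACB, B->AC, C->B

  step 2 ⇒ step 3: ACACBBACBBAC ⇒ ACB·B·ACB·B·AC·AC·ACB·B·AC·AC·ACB·B
    A ↦ ACB
    B ↦ AC
    C ↦ B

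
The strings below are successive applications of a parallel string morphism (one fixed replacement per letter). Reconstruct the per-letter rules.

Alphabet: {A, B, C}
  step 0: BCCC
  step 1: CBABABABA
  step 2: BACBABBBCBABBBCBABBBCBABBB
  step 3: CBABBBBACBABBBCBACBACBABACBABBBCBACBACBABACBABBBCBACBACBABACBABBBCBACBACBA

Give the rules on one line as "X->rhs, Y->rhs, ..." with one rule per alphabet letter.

  step 2 ⇒ step 3: BACBABBBCBABBBCBABBBCBABBB ⇒ CBA·BBB·BA·CBA·BBB·CBA·CBA·CBA·BA·CBA·BBB·CBA·CBA·CBA·BA·CBA·BBB·CBA·CBA·CBA·BA·CBA·BBB·CBA·CBA·CBA
    A ↦ BBB
    B ↦ CBA
    C ↦ BA

A->BBB, B->CBA, C->BA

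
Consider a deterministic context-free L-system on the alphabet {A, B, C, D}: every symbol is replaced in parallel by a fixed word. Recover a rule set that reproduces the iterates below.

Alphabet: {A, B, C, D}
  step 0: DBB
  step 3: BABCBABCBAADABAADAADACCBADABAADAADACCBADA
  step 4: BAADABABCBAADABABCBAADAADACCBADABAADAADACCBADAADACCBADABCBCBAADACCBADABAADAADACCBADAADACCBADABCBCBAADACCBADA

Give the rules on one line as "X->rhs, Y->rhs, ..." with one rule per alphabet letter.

  step 3 ⇒ step 4: BABCBABCBAADABAADAADACCBADABAADAADACCBADA ⇒ BA·ADA·BA·BC·BA·ADA·BA·BC·BA·ADA·ADA·CCB·ADA·BA·ADA·ADA·CCB·ADA·ADA·CCB·ADA·BC·BC·BA·ADA·CCB·ADA·BA·ADA·ADA·CCB·ADA·ADA·CCB·ADA·BC·BC·BA·ADA·CCB·ADA
    A ↦ ADA
    B ↦ BA
    C ↦ BC
    D ↦ CCB

A->ADA, B->BA, C->BC, D->CCB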